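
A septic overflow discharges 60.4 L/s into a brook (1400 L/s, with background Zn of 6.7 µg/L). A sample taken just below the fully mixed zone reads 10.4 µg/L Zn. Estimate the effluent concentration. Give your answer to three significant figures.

Mass balance: 1400·6.700 + 60.40·Cₑ = 1460·10.40
→ Cₑ = (1460·10.40 − 1400·6.700) / 60.40 = 96.16 µg/L.

96.2 µg/L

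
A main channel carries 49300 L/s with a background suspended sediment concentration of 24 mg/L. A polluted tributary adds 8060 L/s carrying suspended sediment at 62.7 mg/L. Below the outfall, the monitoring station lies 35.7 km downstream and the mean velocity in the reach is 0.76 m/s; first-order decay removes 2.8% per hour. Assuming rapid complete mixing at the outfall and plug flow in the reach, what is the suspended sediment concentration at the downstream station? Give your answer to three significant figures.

20.3 mg/L

Conservation of mass: C = (49300·24.00 + 8060·62.70) / 57360 = 1689000/57360 = 29.44 mg/L.
Travel time t = 35.7·1000 / 0.76 = 46970 s = 13.05 h.
2.8%/h lost → k = −ln(1 − 0.028) = 0.02840 h⁻¹.
After decay, C = 29.44 × e^(−kt) = 29.44 × 0.6903 = 20.32 mg/L.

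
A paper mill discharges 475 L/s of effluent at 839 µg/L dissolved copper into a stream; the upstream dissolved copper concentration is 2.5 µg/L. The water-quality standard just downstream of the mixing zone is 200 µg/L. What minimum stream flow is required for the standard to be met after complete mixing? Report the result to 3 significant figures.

Set C_mix = 200: (Q·2.500 + 475.0·839.0) / (Q + 475.0) = 200
→ Q = 475.0·(839.0 − 200)/(200 − 2.500) = 1537 L/s.

1540 L/s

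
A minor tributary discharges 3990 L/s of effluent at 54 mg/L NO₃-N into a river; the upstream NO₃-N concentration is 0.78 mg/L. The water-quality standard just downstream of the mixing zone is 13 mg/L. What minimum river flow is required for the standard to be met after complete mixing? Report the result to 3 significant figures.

13400 L/s

Set C_mix = 13: (Q·0.7800 + 3990·54.00) / (Q + 3990) = 13
→ Q = 3990·(54.00 − 13)/(13 − 0.7800) = 13390 L/s.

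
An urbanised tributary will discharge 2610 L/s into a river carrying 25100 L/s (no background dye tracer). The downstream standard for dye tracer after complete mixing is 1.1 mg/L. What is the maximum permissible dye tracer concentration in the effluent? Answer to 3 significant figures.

11.7 mg/L

At the limit, (Qr·Cr + Qe·Cₑ)/(Qr + Qe) = 1.1:
Cₑ = (27710·1.1 − 25100·0) / 2610 = 11.68 mg/L.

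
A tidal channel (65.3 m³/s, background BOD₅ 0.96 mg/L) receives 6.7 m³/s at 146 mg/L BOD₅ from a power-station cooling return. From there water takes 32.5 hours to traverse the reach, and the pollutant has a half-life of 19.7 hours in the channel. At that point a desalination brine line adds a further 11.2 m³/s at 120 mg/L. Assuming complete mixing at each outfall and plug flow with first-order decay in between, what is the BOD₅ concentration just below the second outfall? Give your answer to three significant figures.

20.1 mg/L

Mass balance: C = (65.30·0.9600 + 6.700·146.0) / 72.00 = 1041/72.00 = 14.46 mg/L; combined flow 72.00 m³/s.
Half-life 19.7 h → k = ln 2 / 19.7 = 0.03519 h⁻¹ = 0.8444 d⁻¹.
First-order decay: C = 14.46·exp(−k·t) = 14.46·0.3187 = 4.607 mg/L.
Second outfall: C = (72.00·4.607 + 11.20·120.0)/83.20 = 20.14 mg/L.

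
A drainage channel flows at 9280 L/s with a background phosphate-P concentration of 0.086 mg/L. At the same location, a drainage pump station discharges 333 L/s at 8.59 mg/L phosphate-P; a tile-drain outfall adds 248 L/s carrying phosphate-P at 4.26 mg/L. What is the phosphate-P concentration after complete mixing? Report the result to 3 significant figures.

0.478 mg/L

Flow-weighted average: C = (9280·0.08600 + 333.0·8.590 + 248.0·4.260) / 9861 = 4715/9861 = 0.4781 mg/L.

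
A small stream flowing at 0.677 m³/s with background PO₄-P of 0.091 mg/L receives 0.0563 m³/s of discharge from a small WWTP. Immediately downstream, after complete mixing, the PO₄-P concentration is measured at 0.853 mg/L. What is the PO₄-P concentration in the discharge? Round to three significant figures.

Mass balance: 0.6770·0.09100 + 0.05630·Cₑ = 0.7333·0.8530
→ Cₑ = (0.7333·0.8530 − 0.6770·0.09100) / 0.05630 = 10.02 mg/L.

10.0 mg/L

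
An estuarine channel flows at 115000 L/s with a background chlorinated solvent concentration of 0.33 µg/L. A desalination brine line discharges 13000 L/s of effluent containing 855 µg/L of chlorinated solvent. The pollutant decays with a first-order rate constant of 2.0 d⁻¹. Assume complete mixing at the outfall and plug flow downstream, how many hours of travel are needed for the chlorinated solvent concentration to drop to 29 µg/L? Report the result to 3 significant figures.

13.2 h

Conservation of mass: C = (115000·0.3300 + 13000·855.0) / 128000 = 11150000/128000 = 87.13 µg/L.
87.13·exp(−k·t) = 29 → t = ln(87.13/29)/k = 47530 s = 13.20 h.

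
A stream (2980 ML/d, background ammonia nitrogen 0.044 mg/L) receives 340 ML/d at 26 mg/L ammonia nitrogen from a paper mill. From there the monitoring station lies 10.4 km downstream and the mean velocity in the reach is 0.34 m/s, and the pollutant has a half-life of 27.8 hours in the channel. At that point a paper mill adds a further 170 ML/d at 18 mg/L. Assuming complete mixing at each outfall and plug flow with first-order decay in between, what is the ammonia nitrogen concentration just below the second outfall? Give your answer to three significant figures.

2.96 mg/L

Conservation of mass: C = (2980·0.04400 + 340.0·26.00) / 3320 = 8971/3320 = 2.702 mg/L; combined flow 3320 ML/d.
Travel time t = 10.4·1000 / 0.34 = 30590 s = 8.497 h.
Half-life 27.8 h → k = ln 2 / 27.8 = 0.02493 h⁻¹ = 0.5984 d⁻¹.
Decay over the reach: 2.702·exp(−kt) = 2.702·0.8091 = 2.186 mg/L.
Second outfall: C = (3320·2.186 + 170.0·18.00)/3490 = 2.957 mg/L.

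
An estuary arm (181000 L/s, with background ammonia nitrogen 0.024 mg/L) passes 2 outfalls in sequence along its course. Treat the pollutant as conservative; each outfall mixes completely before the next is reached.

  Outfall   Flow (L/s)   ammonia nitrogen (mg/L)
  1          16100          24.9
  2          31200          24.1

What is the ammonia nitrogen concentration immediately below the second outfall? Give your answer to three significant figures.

5.07 mg/L

Below outfall 1: Q → 197100 L/s, C = (181000·0.02400 + 16100·24.90)/197100 = 2.056 mg/L.
Below outfall 2: Q → 228300 L/s, C = (197100·2.056 + 31200·24.10)/228300 = 5.069 mg/L.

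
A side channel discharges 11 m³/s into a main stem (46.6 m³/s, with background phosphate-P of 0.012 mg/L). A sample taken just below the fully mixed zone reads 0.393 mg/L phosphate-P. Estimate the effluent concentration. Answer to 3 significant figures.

2.01 mg/L

Mass balance: 46.60·0.01200 + 11.00·Cₑ = 57.60·0.3930
→ Cₑ = (57.60·0.3930 − 46.60·0.01200) / 11.00 = 2.007 mg/L.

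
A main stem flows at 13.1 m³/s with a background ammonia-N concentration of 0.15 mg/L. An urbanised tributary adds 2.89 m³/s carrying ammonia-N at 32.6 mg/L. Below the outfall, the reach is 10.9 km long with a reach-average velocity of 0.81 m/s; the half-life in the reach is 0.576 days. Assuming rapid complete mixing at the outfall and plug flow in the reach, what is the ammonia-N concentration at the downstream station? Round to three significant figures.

4.99 mg/L

Conservation of mass: C = (13.10·0.1500 + 2.890·32.60) / 15.99 = 96.18/15.99 = 6.015 mg/L.
Travel time t = 10.9·1000 / 0.81 = 13460 s = 3.738 h.
Half-life 0.576 d → k = ln 2 / 0.576 = 1.203 d⁻¹.
First-order decay: C = 6.015·exp(−k·t) = 6.015·0.8291 = 4.987 mg/L.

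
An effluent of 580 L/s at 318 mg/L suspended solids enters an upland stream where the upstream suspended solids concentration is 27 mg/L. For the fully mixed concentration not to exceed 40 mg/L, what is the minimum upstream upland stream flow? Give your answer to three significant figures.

12400 L/s

Set C_mix = 40: (Q·27.00 + 580.0·318.0) / (Q + 580.0) = 40
→ Q = 580.0·(318.0 − 40)/(40 − 27.00) = 12400 L/s.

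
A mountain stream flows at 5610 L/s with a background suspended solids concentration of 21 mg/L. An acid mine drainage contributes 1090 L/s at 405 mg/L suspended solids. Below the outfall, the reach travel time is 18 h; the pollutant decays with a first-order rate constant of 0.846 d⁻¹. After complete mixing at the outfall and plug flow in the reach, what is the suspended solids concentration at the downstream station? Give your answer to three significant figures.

Mixed concentration C = ΣQC/ΣQ = (5610·21.00 + 1090·405.0) / 6700 = 559300/6700 = 83.47 mg/L.
First-order decay: C = 83.47·exp(−k·t) = 83.47·0.5302 = 44.26 mg/L.

44.3 mg/L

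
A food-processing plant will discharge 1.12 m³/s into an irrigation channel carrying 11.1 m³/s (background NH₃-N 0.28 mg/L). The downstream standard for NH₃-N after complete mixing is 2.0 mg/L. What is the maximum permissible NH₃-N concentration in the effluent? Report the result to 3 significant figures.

19.0 mg/L

At the limit, (Qr·Cr + Qe·Cₑ)/(Qr + Qe) = 2.0:
Cₑ = (12.22·2.0 − 11.10·0.2800) / 1.120 = 19.05 mg/L.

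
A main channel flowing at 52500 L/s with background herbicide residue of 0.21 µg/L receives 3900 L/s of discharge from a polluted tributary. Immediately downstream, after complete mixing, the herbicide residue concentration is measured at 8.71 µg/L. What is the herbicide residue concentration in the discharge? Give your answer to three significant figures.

123 µg/L

Mass balance: 52500·0.2100 + 3900·Cₑ = 56400·8.710
→ Cₑ = (56400·8.710 − 52500·0.2100) / 3900 = 123.1 µg/L.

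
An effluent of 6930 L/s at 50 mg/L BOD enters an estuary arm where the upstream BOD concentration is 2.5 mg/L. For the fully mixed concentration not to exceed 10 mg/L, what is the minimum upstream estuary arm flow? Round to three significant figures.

37000 L/s

Set C_mix = 10: (Q·2.500 + 6930·50.00) / (Q + 6930) = 10
→ Q = 6930·(50.00 − 10)/(10 − 2.500) = 36960 L/s.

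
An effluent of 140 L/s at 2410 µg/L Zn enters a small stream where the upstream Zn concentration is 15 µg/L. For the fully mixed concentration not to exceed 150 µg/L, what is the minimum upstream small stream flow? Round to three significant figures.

2340 L/s

Set C_mix = 150: (Q·15.00 + 140.0·2410) / (Q + 140.0) = 150
→ Q = 140.0·(2410 − 150)/(150 − 15.00) = 2344 L/s.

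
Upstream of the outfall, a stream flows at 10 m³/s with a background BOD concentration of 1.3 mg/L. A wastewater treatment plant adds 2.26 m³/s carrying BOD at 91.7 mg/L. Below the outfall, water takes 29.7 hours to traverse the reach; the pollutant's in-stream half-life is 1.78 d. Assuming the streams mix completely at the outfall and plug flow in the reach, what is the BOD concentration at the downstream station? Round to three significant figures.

After mixing, C = (10.00·1.300 + 2.260·91.70) / 12.26 = 220.2/12.26 = 17.96 mg/L.
Half-life 1.78 d → k = ln 2 / 1.78 = 0.3894 d⁻¹.
Decay over the reach: 17.96·exp(−kt) = 17.96·0.6176 = 11.09 mg/L.

11.1 mg/L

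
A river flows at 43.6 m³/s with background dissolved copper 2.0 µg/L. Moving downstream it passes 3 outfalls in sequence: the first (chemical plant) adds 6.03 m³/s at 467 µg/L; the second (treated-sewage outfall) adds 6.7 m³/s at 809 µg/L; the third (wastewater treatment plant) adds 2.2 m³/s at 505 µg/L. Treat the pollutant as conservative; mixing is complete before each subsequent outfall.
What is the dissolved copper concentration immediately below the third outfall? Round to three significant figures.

After outfall 1: Q = 43.60 + 6.030 = 49.63 m³/s; C = (43.60·2.000 + 6.030·467.0)/49.63 = 58.50 µg/L.
After outfall 2: Q = 49.63 + 6.700 = 56.33 m³/s; C = (49.63·58.50 + 6.700·809.0)/56.33 = 147.8 µg/L.
After outfall 3: Q = 56.33 + 2.200 = 58.53 m³/s; C = (56.33·147.8 + 2.200·505.0)/58.53 = 161.2 µg/L.

161 µg/L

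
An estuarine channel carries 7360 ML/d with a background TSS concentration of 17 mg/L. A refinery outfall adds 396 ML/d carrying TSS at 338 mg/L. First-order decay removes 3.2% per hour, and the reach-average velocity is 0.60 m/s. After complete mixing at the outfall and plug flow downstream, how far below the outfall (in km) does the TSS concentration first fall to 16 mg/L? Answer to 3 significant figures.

48.9 km

Mass balance: C = (7360·17.00 + 396.0·338.0) / 7756 = 259000/7756 = 33.39 mg/L.
3.2%/h lost → k = −ln(1 − 0.032) = 0.03252 h⁻¹.
Set 33.39·exp(−k·t) = 16 → t = ln(33.39/16)/k = 81430 s = 22.62 h.
Distance = v·t = 0.60·81430 = 48860 m = 48.86 km.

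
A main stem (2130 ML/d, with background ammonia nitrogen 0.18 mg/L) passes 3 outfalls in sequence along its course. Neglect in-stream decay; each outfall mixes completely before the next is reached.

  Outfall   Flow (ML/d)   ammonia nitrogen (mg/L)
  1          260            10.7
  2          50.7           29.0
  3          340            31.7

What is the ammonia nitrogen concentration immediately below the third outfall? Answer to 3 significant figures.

5.54 mg/L

Below outfall 1: Q → 2390 ML/d, C = (2130·0.1800 + 260.0·10.70)/2390 = 1.324 mg/L.
Below outfall 2: Q → 2441 ML/d, C = (2390·1.324 + 50.70·29.00)/2441 = 1.899 mg/L.
Below outfall 3: Q → 2781 ML/d, C = (2441·1.899 + 340.0·31.70)/2781 = 5.543 mg/L.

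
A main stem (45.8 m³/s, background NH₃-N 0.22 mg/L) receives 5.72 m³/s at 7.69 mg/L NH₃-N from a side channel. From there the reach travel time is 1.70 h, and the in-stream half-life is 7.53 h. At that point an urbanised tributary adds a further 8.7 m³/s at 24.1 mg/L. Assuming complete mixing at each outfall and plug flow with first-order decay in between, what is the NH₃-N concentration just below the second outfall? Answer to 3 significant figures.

Mixed concentration C = ΣQC/ΣQ = (45.80·0.2200 + 5.720·7.690) / 51.52 = 54.06/51.52 = 1.049 mg/L; combined flow 51.52 m³/s.
Half-life 7.53 h → k = ln 2 / 7.53 = 0.09205 h⁻¹ = 2.209 d⁻¹.
Applying C = C₀e^(−kt): 1.049 × 0.8551 = 0.8973 mg/L.
At the second outfall, C = (51.52·0.8973 + 8.700·24.10) / (51.52 + 8.700) = 4.249 mg/L.

4.25 mg/L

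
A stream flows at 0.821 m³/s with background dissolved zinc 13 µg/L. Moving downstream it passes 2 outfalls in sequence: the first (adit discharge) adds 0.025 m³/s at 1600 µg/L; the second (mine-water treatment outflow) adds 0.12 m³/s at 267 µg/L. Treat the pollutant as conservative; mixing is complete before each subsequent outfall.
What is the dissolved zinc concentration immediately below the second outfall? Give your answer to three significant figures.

After outfall 1: Q = 0.8210 + 0.02500 = 0.8460 m³/s; C = (0.8210·13.00 + 0.02500·1600)/0.8460 = 59.90 µg/L.
After outfall 2: Q = 0.8460 + 0.1200 = 0.9660 m³/s; C = (0.8460·59.90 + 0.1200·267.0)/0.9660 = 85.62 µg/L.

85.6 µg/L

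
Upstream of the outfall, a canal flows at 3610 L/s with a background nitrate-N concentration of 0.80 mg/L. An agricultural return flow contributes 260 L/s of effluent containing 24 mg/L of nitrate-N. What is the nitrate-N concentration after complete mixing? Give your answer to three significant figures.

Flow-weighted average: C = (3610·0.8000 + 260.0·24.00) / 3870 = 9128/3870 = 2.359 mg/L.

2.36 mg/L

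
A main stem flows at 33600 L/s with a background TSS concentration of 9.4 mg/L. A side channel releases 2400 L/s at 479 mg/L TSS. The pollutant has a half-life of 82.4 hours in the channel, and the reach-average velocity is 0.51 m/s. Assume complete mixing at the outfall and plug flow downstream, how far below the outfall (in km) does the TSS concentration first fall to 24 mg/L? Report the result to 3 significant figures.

115 km

After mixing, C = (33600·9.400 + 2400·479.0) / 36000 = 1465000/36000 = 40.71 mg/L.
Half-life 82.4 h → k = ln 2 / 82.4 = 0.008412 h⁻¹ = 0.2019 d⁻¹.
Set 40.71·exp(−k·t) = 24 → t = ln(40.71/24)/k = 226100 s = 62.81 h.
Distance = v·t = 0.51·226100 = 115300 m = 115.3 km.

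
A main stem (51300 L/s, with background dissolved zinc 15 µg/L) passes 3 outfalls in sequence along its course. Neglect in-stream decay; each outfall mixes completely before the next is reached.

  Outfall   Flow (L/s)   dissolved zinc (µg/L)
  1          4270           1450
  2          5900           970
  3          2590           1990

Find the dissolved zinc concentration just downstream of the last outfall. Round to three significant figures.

Below outfall 1: Q → 55570 L/s, C = (51300·15.00 + 4270·1450)/55570 = 125.3 µg/L.
Below outfall 2: Q → 61470 L/s, C = (55570·125.3 + 5900·970.0)/61470 = 206.3 µg/L.
Below outfall 3: Q → 64060 L/s, C = (61470·206.3 + 2590·1990)/64060 = 278.5 µg/L.

278 µg/L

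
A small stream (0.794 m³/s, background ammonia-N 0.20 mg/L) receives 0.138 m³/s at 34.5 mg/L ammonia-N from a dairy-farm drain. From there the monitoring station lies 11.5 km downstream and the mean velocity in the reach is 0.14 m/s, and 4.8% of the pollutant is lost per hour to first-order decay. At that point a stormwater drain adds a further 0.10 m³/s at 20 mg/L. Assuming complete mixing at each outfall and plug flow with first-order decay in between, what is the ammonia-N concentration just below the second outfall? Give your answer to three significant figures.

3.49 mg/L

Mixed concentration C = ΣQC/ΣQ = (0.7940·0.2000 + 0.1380·34.50) / 0.9320 = 4.920/0.9320 = 5.279 mg/L; combined flow 0.9320 m³/s.
Travel time t = 11.5·1000 / 0.14 = 82140 s = 22.82 h.
4.8%/h lost → k = −ln(1 − 0.048) = 0.04919 h⁻¹.
After decay, C = 5.279 × e^(−kt) = 5.279 × 0.3255 = 1.718 mg/L.
At the second outfall, C = (0.9320·1.718 + 0.1000·20.00) / (0.9320 + 0.1000) = 3.490 mg/L.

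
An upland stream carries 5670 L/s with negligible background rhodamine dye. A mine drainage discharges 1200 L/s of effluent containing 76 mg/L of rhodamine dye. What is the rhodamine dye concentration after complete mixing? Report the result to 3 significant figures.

After mixing, C = (5670·0 + 1200·76.00) / 6870 = 91200/6870 = 13.28 mg/L.

13.3 mg/L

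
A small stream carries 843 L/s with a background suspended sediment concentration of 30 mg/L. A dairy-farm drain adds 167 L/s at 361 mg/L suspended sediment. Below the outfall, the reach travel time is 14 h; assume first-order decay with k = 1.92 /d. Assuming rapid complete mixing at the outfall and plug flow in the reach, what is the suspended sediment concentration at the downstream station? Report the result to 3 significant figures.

Mixed concentration C = ΣQC/ΣQ = (843.0·30.00 + 167.0·361.0) / 1010 = 85580/1010 = 84.73 mg/L.
First-order decay: C = 84.73·exp(−k·t) = 84.73·0.3263 = 27.65 mg/L.

27.6 mg/L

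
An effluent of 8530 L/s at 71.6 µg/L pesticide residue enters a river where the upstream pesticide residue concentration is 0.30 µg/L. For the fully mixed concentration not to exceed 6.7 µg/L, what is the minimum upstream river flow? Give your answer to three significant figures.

Set C_mix = 6.7: (Q·0.3000 + 8530·71.60) / (Q + 8530) = 6.7
→ Q = 8530·(71.60 − 6.7)/(6.7 − 0.3000) = 86500 L/s.

86500 L/s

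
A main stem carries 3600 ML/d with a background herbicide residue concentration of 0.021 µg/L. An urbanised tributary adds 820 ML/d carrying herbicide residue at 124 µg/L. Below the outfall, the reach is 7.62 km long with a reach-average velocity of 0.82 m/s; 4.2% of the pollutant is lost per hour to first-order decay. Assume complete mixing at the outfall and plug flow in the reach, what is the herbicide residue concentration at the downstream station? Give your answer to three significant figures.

20.6 µg/L

Mixed concentration C = ΣQC/ΣQ = (3600·0.02100 + 820.0·124.0) / 4420 = 101800/4420 = 23.02 µg/L.
Travel time t = 7.62·1000 / 0.82 = 9293 s = 2.581 h.
4.2%/h lost → k = −ln(1 − 0.042) = 0.04291 h⁻¹.
After decay, C = 23.02 × e^(−kt) = 23.02 × 0.8952 = 20.61 µg/L.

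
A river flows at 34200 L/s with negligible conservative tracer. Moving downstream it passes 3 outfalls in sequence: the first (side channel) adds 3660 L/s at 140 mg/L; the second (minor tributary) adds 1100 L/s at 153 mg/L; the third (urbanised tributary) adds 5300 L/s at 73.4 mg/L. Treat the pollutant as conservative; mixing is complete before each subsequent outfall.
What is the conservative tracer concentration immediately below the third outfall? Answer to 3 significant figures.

After outfall 1: Q = 34200 + 3660 = 37860 L/s; C = (34200·0 + 3660·140.0)/37860 = 13.53 mg/L.
After outfall 2: Q = 37860 + 1100 = 38960 L/s; C = (37860·13.53 + 1100·153.0)/38960 = 17.47 mg/L.
After outfall 3: Q = 38960 + 5300 = 44260 L/s; C = (38960·17.47 + 5300·73.40)/44260 = 24.17 mg/L.

24.2 mg/L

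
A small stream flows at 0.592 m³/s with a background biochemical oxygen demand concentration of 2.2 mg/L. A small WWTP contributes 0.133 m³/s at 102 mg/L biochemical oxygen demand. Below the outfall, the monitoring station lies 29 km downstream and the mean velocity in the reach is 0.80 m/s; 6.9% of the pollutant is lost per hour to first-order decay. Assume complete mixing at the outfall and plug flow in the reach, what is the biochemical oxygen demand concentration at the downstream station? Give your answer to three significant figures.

9.98 mg/L

Conservation of mass: C = (0.5920·2.200 + 0.1330·102.0) / 0.7250 = 14.87/0.7250 = 20.51 mg/L.
Travel time t = 29·1000 / 0.80 = 36250 s = 10.07 h.
6.9%/h lost → k = −ln(1 − 0.069) = 0.07150 h⁻¹.
Decay over the reach: 20.51·exp(−kt) = 20.51·0.4868 = 9.983 mg/L.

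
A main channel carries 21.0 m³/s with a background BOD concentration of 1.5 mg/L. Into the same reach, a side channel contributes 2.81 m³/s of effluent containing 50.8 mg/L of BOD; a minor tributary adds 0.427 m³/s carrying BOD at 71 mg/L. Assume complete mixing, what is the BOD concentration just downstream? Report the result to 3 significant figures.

Conservation of mass: C = (21.00·1.500 + 2.810·50.80 + 0.4270·71.00) / 24.24 = 204.6/24.24 = 8.440 mg/L.

8.44 mg/L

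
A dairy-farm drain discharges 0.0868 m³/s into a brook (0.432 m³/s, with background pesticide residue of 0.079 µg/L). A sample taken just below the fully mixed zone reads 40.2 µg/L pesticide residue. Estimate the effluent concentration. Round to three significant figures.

Mass balance: 0.4320·0.07900 + 0.08680·Cₑ = 0.5188·40.20
→ Cₑ = (0.5188·40.20 − 0.4320·0.07900) / 0.08680 = 239.9 µg/L.

240 µg/L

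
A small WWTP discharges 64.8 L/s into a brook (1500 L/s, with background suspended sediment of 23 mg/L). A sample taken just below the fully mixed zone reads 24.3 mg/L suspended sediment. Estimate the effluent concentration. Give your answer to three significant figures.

Mass balance: 1500·23.00 + 64.80·Cₑ = 1565·24.30
→ Cₑ = (1565·24.30 − 1500·23.00) / 64.80 = 54.39 mg/L.

54.4 mg/L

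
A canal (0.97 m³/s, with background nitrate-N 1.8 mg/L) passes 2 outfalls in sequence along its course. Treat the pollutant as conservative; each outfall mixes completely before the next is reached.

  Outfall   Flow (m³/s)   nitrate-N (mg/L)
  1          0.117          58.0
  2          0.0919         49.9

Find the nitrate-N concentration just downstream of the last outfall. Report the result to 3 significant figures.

11.1 mg/L

Outfall 1: combined Q = 1.087 m³/s; C = (0.9700·1.800 + 0.1170·58.00)/1.087 = 7.849 mg/L.
Outfall 2: combined Q = 1.179 m³/s; C = (1.087·7.849 + 0.09190·49.90)/1.179 = 11.13 mg/L.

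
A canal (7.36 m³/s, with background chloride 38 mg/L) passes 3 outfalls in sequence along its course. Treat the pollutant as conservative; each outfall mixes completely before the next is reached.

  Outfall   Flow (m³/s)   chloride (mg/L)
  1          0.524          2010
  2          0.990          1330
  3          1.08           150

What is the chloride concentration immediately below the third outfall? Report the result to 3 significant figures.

282 mg/L

Below outfall 1: Q → 7.884 m³/s, C = (7.360·38.00 + 0.5240·2010)/7.884 = 169.1 mg/L.
Below outfall 2: Q → 8.874 m³/s, C = (7.884·169.1 + 0.9900·1330)/8.874 = 298.6 mg/L.
Below outfall 3: Q → 9.954 m³/s, C = (8.874·298.6 + 1.080·150.0)/9.954 = 282.5 mg/L.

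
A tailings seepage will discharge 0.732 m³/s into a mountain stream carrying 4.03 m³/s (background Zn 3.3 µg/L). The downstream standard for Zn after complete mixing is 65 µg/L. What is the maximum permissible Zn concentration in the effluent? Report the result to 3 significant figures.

405 µg/L

At the limit, (Qr·Cr + Qe·Cₑ)/(Qr + Qe) = 65:
Cₑ = (4.762·65 − 4.030·3.300) / 0.7320 = 404.7 µg/L.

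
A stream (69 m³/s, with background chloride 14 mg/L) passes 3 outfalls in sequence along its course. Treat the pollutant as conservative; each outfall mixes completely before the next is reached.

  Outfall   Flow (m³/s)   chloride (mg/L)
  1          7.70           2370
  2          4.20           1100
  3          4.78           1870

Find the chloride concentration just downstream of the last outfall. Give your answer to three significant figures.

Outfall 1: combined Q = 76.70 m³/s; C = (69.00·14.00 + 7.700·2370)/76.70 = 250.5 mg/L.
Outfall 2: combined Q = 80.90 m³/s; C = (76.70·250.5 + 4.200·1100)/80.90 = 294.6 mg/L.
Outfall 3: combined Q = 85.68 m³/s; C = (80.90·294.6 + 4.780·1870)/85.68 = 382.5 mg/L.

383 mg/L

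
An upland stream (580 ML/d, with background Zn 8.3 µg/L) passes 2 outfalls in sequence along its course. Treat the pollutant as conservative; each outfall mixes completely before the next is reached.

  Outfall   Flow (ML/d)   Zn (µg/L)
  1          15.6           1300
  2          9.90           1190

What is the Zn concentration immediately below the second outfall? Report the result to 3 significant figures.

After outfall 1: Q = 580.0 + 15.60 = 595.6 ML/d; C = (580.0·8.300 + 15.60·1300)/595.6 = 42.13 µg/L.
After outfall 2: Q = 595.6 + 9.900 = 605.5 ML/d; C = (595.6·42.13 + 9.900·1190)/605.5 = 60.90 µg/L.

60.9 µg/L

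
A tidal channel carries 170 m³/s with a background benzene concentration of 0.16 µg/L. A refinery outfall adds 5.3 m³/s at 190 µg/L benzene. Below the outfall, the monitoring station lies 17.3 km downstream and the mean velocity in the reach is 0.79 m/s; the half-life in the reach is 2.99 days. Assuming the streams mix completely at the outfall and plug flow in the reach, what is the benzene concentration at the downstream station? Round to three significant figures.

Mixed concentration C = ΣQC/ΣQ = (170.0·0.1600 + 5.300·190.0) / 175.3 = 1034/175.3 = 5.900 µg/L.
Travel time t = 17.3·1000 / 0.79 = 21900 s = 6.083 h.
Half-life 2.99 d → k = ln 2 / 2.99 = 0.2318 d⁻¹.
Applying C = C₀e^(−kt): 5.900 × 0.9429 = 5.563 µg/L.

5.56 µg/L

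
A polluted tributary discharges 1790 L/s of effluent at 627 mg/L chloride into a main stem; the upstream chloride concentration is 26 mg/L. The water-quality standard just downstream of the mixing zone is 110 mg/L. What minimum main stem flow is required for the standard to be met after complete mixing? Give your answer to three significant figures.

Set C_mix = 110: (Q·26.00 + 1790·627.0) / (Q + 1790) = 110
→ Q = 1790·(627.0 − 110)/(110 − 26.00) = 11020 L/s.

11000 L/s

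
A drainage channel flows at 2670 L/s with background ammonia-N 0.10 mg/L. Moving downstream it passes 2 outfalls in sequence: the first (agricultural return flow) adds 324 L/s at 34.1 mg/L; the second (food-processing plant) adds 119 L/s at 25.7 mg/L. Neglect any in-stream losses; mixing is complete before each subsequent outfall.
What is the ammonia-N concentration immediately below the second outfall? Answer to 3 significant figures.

Outfall 1: combined Q = 2994 L/s; C = (2670·0.1000 + 324.0·34.10)/2994 = 3.779 mg/L.
Outfall 2: combined Q = 3113 L/s; C = (2994·3.779 + 119.0·25.70)/3113 = 4.617 mg/L.

4.62 mg/L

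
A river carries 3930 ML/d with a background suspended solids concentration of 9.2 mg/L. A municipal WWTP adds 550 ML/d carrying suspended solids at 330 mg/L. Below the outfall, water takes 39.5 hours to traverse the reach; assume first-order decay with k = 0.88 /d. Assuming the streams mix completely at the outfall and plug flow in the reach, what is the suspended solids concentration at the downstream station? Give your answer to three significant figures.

11.4 mg/L

Conservation of mass: C = (3930·9.200 + 550.0·330.0) / 4480 = 217700/4480 = 48.58 mg/L.
After decay, C = 48.58 × e^(−kt) = 48.58 × 0.2350 = 11.42 mg/L.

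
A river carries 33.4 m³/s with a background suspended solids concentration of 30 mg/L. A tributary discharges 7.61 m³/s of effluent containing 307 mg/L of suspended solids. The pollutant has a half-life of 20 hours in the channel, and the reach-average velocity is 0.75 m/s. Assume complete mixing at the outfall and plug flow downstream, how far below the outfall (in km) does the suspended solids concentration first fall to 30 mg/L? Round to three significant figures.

Mixed concentration C = ΣQC/ΣQ = (33.40·30.00 + 7.610·307.0) / 41.01 = 3338/41.01 = 81.40 mg/L.
Half-life 20 h → k = ln 2 / 20 = 0.03466 h⁻¹ = 0.8318 d⁻¹.
Set 81.40·exp(−k·t) = 30 → t = ln(81.40/30)/k = 103700 s = 28.80 h.
Distance = v·t = 0.75·103700 = 77760 m = 77.76 km.

77.8 km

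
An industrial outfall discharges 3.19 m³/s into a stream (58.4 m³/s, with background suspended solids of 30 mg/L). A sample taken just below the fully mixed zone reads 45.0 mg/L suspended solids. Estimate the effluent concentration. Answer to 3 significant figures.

Mass balance: 58.40·30.00 + 3.190·Cₑ = 61.59·45.00
→ Cₑ = (61.59·45.00 − 58.40·30.00) / 3.190 = 319.6 mg/L.

320 mg/L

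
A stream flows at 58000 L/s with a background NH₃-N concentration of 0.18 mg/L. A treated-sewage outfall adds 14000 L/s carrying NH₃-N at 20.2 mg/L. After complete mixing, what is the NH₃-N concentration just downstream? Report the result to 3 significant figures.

4.07 mg/L

After mixing, C = (58000·0.1800 + 14000·20.20) / 72000 = 293200/72000 = 4.073 mg/L.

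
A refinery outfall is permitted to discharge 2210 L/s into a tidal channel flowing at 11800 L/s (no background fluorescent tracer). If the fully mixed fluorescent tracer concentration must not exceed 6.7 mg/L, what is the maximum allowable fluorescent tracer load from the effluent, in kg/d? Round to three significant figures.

Mass balance at the limit: 11800·0 + 2210·Cₑ = 14010·6.7 → Cₑ = 42.47 mg/L.
2210 L/s = 2.210 m³/s. Load = 2.210 m³/s × 42.47 g/m³ × 86 400 s/d = 8110 kg/d.

8110 kg/d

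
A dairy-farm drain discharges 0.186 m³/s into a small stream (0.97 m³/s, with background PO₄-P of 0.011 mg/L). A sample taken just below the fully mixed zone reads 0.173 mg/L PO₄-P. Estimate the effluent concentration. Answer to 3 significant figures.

1.02 mg/L

Mass balance: 0.9700·0.01100 + 0.1860·Cₑ = 1.156·0.1730
→ Cₑ = (1.156·0.1730 − 0.9700·0.01100) / 0.1860 = 1.018 mg/L.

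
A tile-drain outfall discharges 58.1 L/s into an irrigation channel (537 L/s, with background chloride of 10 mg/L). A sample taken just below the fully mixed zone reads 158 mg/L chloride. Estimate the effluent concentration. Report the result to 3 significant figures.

1530 mg/L

Mass balance: 537.0·10.00 + 58.10·Cₑ = 595.1·158.0
→ Cₑ = (595.1·158.0 − 537.0·10.00) / 58.10 = 1526 mg/L.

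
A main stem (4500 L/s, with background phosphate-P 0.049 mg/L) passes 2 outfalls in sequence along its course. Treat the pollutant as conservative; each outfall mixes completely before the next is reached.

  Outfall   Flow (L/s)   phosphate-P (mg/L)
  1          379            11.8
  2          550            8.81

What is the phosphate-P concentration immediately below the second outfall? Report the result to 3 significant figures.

After outfall 1: Q = 4500 + 379.0 = 4879 L/s; C = (4500·0.04900 + 379.0·11.80)/4879 = 0.9618 mg/L.
After outfall 2: Q = 4879 + 550.0 = 5429 L/s; C = (4879·0.9618 + 550.0·8.810)/5429 = 1.757 mg/L.

1.76 mg/L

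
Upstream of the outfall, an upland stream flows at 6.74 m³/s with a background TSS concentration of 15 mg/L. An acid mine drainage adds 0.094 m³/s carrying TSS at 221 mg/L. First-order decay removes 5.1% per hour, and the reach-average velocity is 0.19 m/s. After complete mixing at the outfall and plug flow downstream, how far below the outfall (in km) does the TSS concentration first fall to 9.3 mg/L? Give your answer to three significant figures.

8.51 km

Mass balance: C = (6.740·15.00 + 0.09400·221.0) / 6.834 = 121.9/6.834 = 17.83 mg/L.
5.1%/h lost → k = −ln(1 − 0.051) = 0.05235 h⁻¹.
Set 17.83·exp(−k·t) = 9.3 → t = ln(17.83/9.3)/k = 44780 s = 12.44 h.
Distance = v·t = 0.19·44780 = 8507 m = 8.507 km.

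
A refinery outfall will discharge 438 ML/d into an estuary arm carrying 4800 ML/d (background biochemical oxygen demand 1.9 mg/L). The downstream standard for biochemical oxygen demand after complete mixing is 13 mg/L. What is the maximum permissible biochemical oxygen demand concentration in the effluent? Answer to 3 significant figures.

At the limit, (Qr·Cr + Qe·Cₑ)/(Qr + Qe) = 13:
Cₑ = (5238·13 − 4800·1.900) / 438.0 = 134.6 mg/L.

135 mg/L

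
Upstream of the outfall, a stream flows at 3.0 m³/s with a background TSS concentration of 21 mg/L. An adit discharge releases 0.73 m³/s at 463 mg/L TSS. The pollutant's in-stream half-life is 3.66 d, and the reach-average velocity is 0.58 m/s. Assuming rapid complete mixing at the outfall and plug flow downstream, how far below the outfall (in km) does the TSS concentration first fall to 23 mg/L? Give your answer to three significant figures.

408 km

After mixing, C = (3.000·21.00 + 0.7300·463.0) / 3.730 = 401.0/3.730 = 107.5 mg/L.
Half-life 3.66 d → k = ln 2 / 3.66 = 0.1894 d⁻¹.
Set 107.5·exp(−k·t) = 23 → t = ln(107.5/23)/k = 703500 s = 195.4 h.
Distance = v·t = 0.58·703500 = 408000 m = 408.0 km.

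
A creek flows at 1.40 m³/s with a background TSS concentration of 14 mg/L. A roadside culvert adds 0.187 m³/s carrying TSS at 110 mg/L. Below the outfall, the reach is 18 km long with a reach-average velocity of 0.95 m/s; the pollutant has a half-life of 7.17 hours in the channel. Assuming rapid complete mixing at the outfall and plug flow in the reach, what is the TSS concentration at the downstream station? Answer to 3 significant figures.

15.2 mg/L

After mixing, C = (1.400·14.00 + 0.1870·110.0) / 1.587 = 40.17/1.587 = 25.31 mg/L.
Travel time t = 18·1000 / 0.95 = 18950 s = 5.263 h.
Half-life 7.17 h → k = ln 2 / 7.17 = 0.09667 h⁻¹ = 2.320 d⁻¹.
Decay over the reach: 25.31·exp(−kt) = 25.31·0.6012 = 15.22 mg/L.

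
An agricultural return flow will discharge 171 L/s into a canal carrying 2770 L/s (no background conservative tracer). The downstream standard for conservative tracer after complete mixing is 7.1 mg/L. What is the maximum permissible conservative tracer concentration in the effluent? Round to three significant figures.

At the limit, (Qr·Cr + Qe·Cₑ)/(Qr + Qe) = 7.1:
Cₑ = (2941·7.1 − 2770·0) / 171.0 = 122.1 mg/L.

122 mg/L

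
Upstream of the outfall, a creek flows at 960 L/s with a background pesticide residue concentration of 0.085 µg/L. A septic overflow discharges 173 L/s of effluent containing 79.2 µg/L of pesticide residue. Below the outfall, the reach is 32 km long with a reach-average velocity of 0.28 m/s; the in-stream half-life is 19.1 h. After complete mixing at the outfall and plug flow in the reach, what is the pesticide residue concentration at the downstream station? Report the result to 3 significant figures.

3.84 µg/L

Flow-weighted average: C = (960.0·0.08500 + 173.0·79.20) / 1133 = 13780/1133 = 12.17 µg/L.
Travel time t = 32·1000 / 0.28 = 114300 s = 31.75 h.
Half-life 19.1 h → k = ln 2 / 19.1 = 0.03629 h⁻¹ = 0.8710 d⁻¹.
First-order decay: C = 12.17·exp(−k·t) = 12.17·0.3160 = 3.844 µg/L.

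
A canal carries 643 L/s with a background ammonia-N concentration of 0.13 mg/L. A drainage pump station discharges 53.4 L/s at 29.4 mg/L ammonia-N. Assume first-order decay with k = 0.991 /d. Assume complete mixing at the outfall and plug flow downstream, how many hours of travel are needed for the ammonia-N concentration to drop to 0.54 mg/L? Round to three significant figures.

Conservation of mass: C = (643.0·0.1300 + 53.40·29.40) / 696.4 = 1654/696.4 = 2.374 mg/L.
2.374·exp(−k·t) = 0.54 → t = ln(2.374/0.54)/k = 129100 s = 35.87 h.

35.9 h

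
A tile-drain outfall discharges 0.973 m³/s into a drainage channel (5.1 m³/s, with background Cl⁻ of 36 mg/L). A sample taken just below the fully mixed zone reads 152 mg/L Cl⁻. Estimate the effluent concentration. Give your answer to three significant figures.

Mass balance: 5.100·36.00 + 0.9730·Cₑ = 6.073·152.0
→ Cₑ = (6.073·152.0 − 5.100·36.00) / 0.9730 = 760.0 mg/L.

760 mg/L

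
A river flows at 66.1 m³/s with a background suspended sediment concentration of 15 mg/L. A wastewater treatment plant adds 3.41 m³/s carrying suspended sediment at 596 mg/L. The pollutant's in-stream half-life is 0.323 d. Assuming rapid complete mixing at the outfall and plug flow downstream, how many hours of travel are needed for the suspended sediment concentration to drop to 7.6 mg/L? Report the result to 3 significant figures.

Flow-weighted average: C = (66.10·15.00 + 3.410·596.0) / 69.51 = 3024/69.51 = 43.50 mg/L.
Half-life 0.323 d → k = ln 2 / 0.323 = 2.146 d⁻¹.
43.50·exp(−k·t) = 7.6 → t = ln(43.50/7.6)/k = 70240 s = 19.51 h.

19.5 h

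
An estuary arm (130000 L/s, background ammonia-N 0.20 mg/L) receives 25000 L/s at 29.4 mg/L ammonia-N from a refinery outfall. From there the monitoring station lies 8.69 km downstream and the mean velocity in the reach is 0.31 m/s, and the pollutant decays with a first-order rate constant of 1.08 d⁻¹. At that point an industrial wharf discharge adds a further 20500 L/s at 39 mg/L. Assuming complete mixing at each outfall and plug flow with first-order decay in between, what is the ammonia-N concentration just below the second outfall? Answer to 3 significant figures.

7.61 mg/L

Conservation of mass: C = (130000·0.2000 + 25000·29.40) / 155000 = 761000/155000 = 4.910 mg/L; combined flow 155000 L/s.
Travel time t = 8.69·1000 / 0.31 = 28030 s = 7.787 h.
First-order decay: C = 4.910·exp(−k·t) = 4.910·0.7044 = 3.458 mg/L.
At the second outfall, C = (155000·3.458 + 20500·39.00) / (155000 + 20500) = 7.610 mg/L.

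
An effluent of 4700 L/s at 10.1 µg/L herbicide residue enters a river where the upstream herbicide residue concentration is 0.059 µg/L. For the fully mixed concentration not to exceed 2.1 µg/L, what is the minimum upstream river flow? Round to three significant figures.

Set C_mix = 2.1: (Q·0.05900 + 4700·10.10) / (Q + 4700) = 2.1
→ Q = 4700·(10.10 − 2.1)/(2.1 − 0.05900) = 18420 L/s.

18400 L/s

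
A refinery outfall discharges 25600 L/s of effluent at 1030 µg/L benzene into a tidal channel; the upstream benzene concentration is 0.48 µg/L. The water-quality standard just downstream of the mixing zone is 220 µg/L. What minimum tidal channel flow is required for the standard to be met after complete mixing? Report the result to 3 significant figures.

94500 L/s

Set C_mix = 220: (Q·0.4800 + 25600·1030) / (Q + 25600) = 220
→ Q = 25600·(1030 − 220)/(220 − 0.4800) = 94460 L/s.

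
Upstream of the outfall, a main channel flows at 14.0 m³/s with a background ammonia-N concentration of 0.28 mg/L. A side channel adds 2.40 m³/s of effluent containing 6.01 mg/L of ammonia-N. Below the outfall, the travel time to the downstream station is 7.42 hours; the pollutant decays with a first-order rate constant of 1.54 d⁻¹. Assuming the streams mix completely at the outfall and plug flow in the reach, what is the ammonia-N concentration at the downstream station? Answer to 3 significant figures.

0.695 mg/L

After mixing, C = (14.00·0.2800 + 2.400·6.010) / 16.40 = 18.34/16.40 = 1.119 mg/L.
Applying C = C₀e^(−kt): 1.119 × 0.6212 = 0.6948 mg/L.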